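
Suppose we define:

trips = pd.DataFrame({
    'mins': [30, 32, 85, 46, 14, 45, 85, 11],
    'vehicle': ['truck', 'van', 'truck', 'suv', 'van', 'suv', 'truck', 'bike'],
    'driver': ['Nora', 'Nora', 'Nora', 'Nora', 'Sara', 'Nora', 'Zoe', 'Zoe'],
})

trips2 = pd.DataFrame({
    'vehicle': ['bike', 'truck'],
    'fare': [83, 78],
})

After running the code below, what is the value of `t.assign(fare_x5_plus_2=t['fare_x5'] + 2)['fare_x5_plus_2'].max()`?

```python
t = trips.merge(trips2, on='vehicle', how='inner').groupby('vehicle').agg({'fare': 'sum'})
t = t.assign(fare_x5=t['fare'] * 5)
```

merge on 'vehicle' (how='inner') → 4 rows:
   mins vehicle driver  fare
0    30   truck   Nora    78
1    85   truck   Nora    78
2    85   truck    Zoe    78
3    11    bike    Zoe    83
group by vehicle, sum of fare:
         fare
vehicle      
bike       83
truck     234
add column fare_x5 = t['fare'] * 5:
         fare  fare_x5
vehicle               
bike       83      415
truck     234     1170
add column fare_x5_plus_2 = t['fare_x5'] + 2:
         fare  fare_x5  fare_x5_plus_2
vehicle                               
bike       83      415             417
truck     234     1170            1172
Finally, max of column 'fare_x5_plus_2' = 1172.

1172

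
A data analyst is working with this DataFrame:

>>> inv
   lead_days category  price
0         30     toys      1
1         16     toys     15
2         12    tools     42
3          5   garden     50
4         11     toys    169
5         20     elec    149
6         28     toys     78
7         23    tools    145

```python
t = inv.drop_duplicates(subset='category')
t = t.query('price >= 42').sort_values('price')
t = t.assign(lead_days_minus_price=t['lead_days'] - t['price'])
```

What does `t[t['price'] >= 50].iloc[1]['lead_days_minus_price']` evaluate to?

-129

drop duplicate category (keep=first):
   lead_days category  price
0         30     toys      1
2         12    tools     42
3          5   garden     50
5         20     elec    149
filter rows where price >= 42:
   lead_days category  price
2         12    tools     42
3          5   garden     50
5         20     elec    149
sort by price:
   lead_days category  price
2         12    tools     42
3          5   garden     50
5         20     elec    149
add column lead_days_minus_price = t['lead_days'] - t['price']:
   lead_days category  price  lead_days_minus_price
2         12    tools     42                    -30
3          5   garden     50                    -45
5         20     elec    149                   -129
filter rows where price >= 50:
   lead_days category  price  lead_days_minus_price
3          5   garden     50                    -45
5         20     elec    149                   -129
Reading off the value at position 1, column 'lead_days_minus_price', we get -129.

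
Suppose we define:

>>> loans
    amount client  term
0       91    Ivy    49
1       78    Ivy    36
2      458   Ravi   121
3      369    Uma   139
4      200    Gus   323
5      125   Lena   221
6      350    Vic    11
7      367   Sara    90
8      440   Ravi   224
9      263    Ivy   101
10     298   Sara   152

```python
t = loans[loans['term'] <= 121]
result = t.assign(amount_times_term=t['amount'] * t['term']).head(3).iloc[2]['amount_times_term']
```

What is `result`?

filter rows where term <= 121:
   amount client  term
0      91    Ivy    49
1      78    Ivy    36
2     458   Ravi   121
6     350    Vic    11
7     367   Sara    90
9     263    Ivy   101
add column amount_times_term = t['amount'] * t['term']:
   amount client  term  amount_times_term
0      91    Ivy    49               4459
1      78    Ivy    36               2808
2     458   Ravi   121              55418
6     350    Vic    11               3850
7     367   Sara    90              33030
9     263    Ivy   101              26563
take first 3 rows:
   amount client  term  amount_times_term
0      91    Ivy    49               4459
1      78    Ivy    36               2808
2     458   Ravi   121              55418

55418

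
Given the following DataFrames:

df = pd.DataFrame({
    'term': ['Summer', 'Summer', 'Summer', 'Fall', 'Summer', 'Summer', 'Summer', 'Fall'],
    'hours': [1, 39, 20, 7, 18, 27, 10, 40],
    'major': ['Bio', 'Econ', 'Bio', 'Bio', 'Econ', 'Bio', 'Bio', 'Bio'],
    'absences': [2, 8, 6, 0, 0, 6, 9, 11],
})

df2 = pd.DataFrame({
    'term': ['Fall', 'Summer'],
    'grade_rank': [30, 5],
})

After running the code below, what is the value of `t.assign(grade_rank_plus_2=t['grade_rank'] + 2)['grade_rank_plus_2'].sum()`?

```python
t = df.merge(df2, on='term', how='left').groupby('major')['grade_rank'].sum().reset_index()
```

94

merge on 'term' (how='left') → 8 rows:
     term  hours major  absences  grade_rank
0  Summer      1   Bio         2           5
1  Summer     39  Econ         8           5
2  Summer     20   Bio         6           5
3    Fall      7   Bio         0          30
4  Summer     18  Econ         0           5
5  Summer     27   Bio         6           5
6  Summer     10   Bio         9           5
7    Fall     40   Bio        11          30
group by major, sum of grade_rank:
major
Bio     80
Econ    10
Name: grade_rank, dtype: int64
reset_index():
  major  grade_rank
0   Bio          80
1  Econ          10
add column grade_rank_plus_2 = t['grade_rank'] + 2:
  major  grade_rank  grade_rank_plus_2
0   Bio          80                 82
1  Econ          10                 12
So sum() = 94.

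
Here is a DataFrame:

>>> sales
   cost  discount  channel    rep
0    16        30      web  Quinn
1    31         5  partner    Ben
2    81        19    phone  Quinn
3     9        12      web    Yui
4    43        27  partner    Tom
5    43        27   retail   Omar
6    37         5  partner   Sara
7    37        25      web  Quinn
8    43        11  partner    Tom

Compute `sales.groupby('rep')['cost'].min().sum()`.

179

group by rep, min of cost:
rep
Ben      31
Omar     43
Quinn    16
Sara     37
Tom      43
Yui       9
Name: cost, dtype: int64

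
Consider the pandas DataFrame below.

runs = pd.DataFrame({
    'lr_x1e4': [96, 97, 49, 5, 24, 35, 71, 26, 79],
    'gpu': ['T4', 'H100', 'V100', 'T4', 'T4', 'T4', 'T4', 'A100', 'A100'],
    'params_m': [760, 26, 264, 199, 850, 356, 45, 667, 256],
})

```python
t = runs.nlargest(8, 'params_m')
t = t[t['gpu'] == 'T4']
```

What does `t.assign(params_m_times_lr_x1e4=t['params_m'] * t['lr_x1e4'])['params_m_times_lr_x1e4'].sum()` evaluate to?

take 8 rows with largest params_m:
   lr_x1e4   gpu  params_m
4       24    T4       850
0       96    T4       760
7       26  A100       667
5       35    T4       356
2       49  V100       264
8       79  A100       256
3        5    T4       199
6       71    T4        45
filter rows where gpu == 'T4':
   lr_x1e4 gpu  params_m
4       24  T4       850
0       96  T4       760
5       35  T4       356
3        5  T4       199
6       71  T4        45
add column params_m_times_lr_x1e4 = t['params_m'] * t['lr_x1e4']:
   lr_x1e4 gpu  params_m  params_m_times_lr_x1e4
4       24  T4       850                   20400
0       96  T4       760                   72960
5       35  T4       356                   12460
3        5  T4       199                     995
6       71  T4        45                    3195

110010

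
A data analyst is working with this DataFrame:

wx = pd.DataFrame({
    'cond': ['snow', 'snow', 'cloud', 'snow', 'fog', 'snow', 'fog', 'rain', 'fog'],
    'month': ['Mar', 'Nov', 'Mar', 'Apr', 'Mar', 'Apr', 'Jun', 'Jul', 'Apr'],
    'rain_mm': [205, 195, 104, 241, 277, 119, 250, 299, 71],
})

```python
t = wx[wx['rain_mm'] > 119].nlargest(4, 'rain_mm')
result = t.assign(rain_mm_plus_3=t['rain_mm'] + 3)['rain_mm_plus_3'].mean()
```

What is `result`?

269.75

filter rows where rain_mm > 119:
   cond month  rain_mm
0  snow   Mar      205
1  snow   Nov      195
3  snow   Apr      241
4   fog   Mar      277
6   fog   Jun      250
7  rain   Jul      299
take 4 rows with largest rain_mm:
   cond month  rain_mm
7  rain   Jul      299
4   fog   Mar      277
6   fog   Jun      250
3  snow   Apr      241
add column rain_mm_plus_3 = t['rain_mm'] + 3:
   cond month  rain_mm  rain_mm_plus_3
7  rain   Jul      299             302
4   fog   Mar      277             280
6   fog   Jun      250             253
3  snow   Apr      241             244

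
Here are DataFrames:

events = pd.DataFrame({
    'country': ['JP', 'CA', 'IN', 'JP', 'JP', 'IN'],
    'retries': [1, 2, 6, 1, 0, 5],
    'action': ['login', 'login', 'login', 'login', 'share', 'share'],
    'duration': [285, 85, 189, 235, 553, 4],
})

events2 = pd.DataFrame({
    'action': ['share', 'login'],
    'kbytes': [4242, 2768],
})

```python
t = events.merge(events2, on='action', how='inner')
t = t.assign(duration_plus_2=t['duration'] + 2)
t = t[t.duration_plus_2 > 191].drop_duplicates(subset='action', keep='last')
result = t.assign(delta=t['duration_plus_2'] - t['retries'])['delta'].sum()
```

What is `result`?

791

merge on 'action' (how='inner') → 6 rows:
  country  retries action  duration  kbytes
0      JP        1  login       285    2768
1      CA        2  login        85    2768
2      IN        6  login       189    2768
3      JP        1  login       235    2768
4      JP        0  share       553    4242
5      IN        5  share         4    4242
add column duration_plus_2 = t['duration'] + 2:
  country  retries action  duration  kbytes  duration_plus_2
0      JP        1  login       285    2768              287
1      CA        2  login        85    2768               87
2      IN        6  login       189    2768              191
3      JP        1  login       235    2768              237
4      JP        0  share       553    4242              555
5      IN        5  share         4    4242                6
filter rows where duration_plus_2 > 191:
  country  retries action  duration  kbytes  duration_plus_2
0      JP        1  login       285    2768              287
3      JP        1  login       235    2768              237
4      JP        0  share       553    4242              555
drop duplicate action (keep=last):
  country  retries action  duration  kbytes  duration_plus_2
3      JP        1  login       235    2768              237
4      JP        0  share       553    4242              555
add column delta = t['duration_plus_2'] - t['retries']:
  country  retries action  duration  kbytes  duration_plus_2  delta
3      JP        1  login       235    2768              237    236
4      JP        0  share       553    4242              555    555
Taking the sum of column 'delta' gives 791.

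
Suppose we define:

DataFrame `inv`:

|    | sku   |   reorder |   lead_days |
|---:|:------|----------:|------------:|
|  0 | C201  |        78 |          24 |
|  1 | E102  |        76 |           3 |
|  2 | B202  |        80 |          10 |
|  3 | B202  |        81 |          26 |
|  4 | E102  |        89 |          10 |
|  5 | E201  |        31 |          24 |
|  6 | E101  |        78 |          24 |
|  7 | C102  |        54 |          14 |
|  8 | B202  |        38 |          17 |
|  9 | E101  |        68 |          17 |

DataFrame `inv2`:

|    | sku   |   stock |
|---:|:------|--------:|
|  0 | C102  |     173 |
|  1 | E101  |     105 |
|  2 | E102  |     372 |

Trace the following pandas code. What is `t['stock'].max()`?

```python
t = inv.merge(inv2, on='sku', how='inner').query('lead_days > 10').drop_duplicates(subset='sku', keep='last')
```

merge on 'sku' (how='inner') → 5 rows:
    sku  reorder  lead_days  stock
0  E102       76          3    372
1  E102       89         10    372
2  E101       78         24    105
3  C102       54         14    173
4  E101       68         17    105
filter rows where lead_days > 10:
    sku  reorder  lead_days  stock
2  E101       78         24    105
3  C102       54         14    173
4  E101       68         17    105
drop duplicate sku (keep=last):
    sku  reorder  lead_days  stock
3  C102       54         14    173
4  E101       68         17    105

173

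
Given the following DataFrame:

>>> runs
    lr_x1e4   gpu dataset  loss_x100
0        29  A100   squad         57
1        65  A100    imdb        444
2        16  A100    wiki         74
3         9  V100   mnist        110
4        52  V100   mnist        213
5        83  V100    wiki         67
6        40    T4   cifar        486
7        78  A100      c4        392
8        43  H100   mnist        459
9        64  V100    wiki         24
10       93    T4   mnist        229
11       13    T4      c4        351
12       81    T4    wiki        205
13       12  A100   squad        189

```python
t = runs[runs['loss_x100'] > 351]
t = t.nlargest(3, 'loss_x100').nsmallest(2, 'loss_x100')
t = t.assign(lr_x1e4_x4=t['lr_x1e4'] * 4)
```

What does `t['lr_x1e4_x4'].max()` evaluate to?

filter rows where loss_x100 > 351:
   lr_x1e4   gpu dataset  loss_x100
1       65  A100    imdb        444
6       40    T4   cifar        486
7       78  A100      c4        392
8       43  H100   mnist        459
take 3 rows with largest loss_x100:
   lr_x1e4   gpu dataset  loss_x100
6       40    T4   cifar        486
8       43  H100   mnist        459
1       65  A100    imdb        444
take 2 rows with smallest loss_x100:
   lr_x1e4   gpu dataset  loss_x100
1       65  A100    imdb        444
8       43  H100   mnist        459
add column lr_x1e4_x4 = t['lr_x1e4'] * 4:
   lr_x1e4   gpu dataset  loss_x100  lr_x1e4_x4
1       65  A100    imdb        444         260
8       43  H100   mnist        459         172
Taking the max of column 'lr_x1e4_x4' gives 260.

260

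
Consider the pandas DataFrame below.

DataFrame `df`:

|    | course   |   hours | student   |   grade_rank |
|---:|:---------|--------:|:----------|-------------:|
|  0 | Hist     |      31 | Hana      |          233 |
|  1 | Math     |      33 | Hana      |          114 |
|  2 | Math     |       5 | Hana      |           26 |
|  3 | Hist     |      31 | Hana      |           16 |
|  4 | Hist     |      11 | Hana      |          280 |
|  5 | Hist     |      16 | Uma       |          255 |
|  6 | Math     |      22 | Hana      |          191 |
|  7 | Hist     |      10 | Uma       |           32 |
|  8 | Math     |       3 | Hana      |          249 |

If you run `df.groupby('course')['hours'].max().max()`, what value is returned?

group by course, max of hours:
course
Hist    31
Math    33
Name: hours, dtype: int64
Hence 33.

33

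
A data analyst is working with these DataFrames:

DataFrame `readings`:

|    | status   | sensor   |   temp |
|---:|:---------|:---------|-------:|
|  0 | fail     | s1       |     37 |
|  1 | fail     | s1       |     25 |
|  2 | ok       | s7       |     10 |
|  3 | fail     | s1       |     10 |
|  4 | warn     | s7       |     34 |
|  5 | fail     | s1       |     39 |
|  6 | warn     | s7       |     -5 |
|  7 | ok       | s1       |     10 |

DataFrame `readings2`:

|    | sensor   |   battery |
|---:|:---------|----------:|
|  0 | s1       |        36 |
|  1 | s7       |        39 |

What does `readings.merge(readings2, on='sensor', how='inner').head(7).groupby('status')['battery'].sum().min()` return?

39

merge on 'sensor' (how='inner') → 8 rows:
  status sensor  temp  battery
0   fail     s1    37       36
1   fail     s1    25       36
2     ok     s7    10       39
3   fail     s1    10       36
4   warn     s7    34       39
5   fail     s1    39       36
6   warn     s7    -5       39
7     ok     s1    10       36
take first 7 rows:
  status sensor  temp  battery
0   fail     s1    37       36
1   fail     s1    25       36
2     ok     s7    10       39
3   fail     s1    10       36
4   warn     s7    34       39
5   fail     s1    39       36
6   warn     s7    -5       39
group by status, sum of battery:
status
fail    144
ok       39
warn     78
Name: battery, dtype: int64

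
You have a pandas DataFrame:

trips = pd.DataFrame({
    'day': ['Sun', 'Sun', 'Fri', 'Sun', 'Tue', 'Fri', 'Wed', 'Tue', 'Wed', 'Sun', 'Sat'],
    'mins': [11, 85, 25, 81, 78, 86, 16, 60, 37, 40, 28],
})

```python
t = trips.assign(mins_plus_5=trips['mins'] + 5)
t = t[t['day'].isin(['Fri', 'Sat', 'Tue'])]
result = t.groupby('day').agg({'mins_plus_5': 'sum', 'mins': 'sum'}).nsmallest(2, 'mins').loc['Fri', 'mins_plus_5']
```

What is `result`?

121

add column mins_plus_5 = trips['mins'] + 5:
    day  mins  mins_plus_5
0   Sun    11           16
1   Sun    85           90
2   Fri    25           30
3   Sun    81           86
4   Tue    78           83
5   Fri    86           91
6   Wed    16           21
7   Tue    60           65
8   Wed    37           42
9   Sun    40           45
10  Sat    28           33
filter rows where day in ['Fri', 'Sat', 'Tue']:
    day  mins  mins_plus_5
2   Fri    25           30
4   Tue    78           83
5   Fri    86           91
7   Tue    60           65
10  Sat    28           33
group by day: sum(mins_plus_5), sum(mins):
     mins_plus_5  mins
day                   
Fri          121   111
Sat           33    28
Tue          148   138
take 2 rows with smallest mins:
     mins_plus_5  mins
day                   
Sat           33    28
Fri          121   111
So loc['Fri', 'mins_plus_5'] = 121.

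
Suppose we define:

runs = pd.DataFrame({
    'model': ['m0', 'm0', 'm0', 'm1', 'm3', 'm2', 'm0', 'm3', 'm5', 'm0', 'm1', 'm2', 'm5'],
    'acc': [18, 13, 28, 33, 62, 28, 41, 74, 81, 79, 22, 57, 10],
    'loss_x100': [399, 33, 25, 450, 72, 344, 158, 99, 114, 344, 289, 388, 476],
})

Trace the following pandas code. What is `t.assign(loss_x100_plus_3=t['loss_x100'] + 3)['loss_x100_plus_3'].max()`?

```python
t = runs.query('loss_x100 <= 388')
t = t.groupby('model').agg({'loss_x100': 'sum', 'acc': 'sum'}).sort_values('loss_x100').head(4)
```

filter rows where loss_x100 <= 388:
   model  acc  loss_x100
1     m0   13         33
2     m0   28         25
4     m3   62         72
5     m2   28        344
6     m0   41        158
7     m3   74         99
8     m5   81        114
9     m0   79        344
10    m1   22        289
11    m2   57        388
group by model: sum(loss_x100), sum(acc):
       loss_x100  acc
model                
m0           560  161
m1           289   22
m2           732   85
m3           171  136
m5           114   81
sort by loss_x100:
       loss_x100  acc
model                
m5           114   81
m3           171  136
m1           289   22
m0           560  161
m2           732   85
take first 4 rows:
       loss_x100  acc
model                
m5           114   81
m3           171  136
m1           289   22
m0           560  161
add column loss_x100_plus_3 = t['loss_x100'] + 3:
       loss_x100  acc  loss_x100_plus_3
model                                  
m5           114   81               117
m3           171  136               174
m1           289   22               292
m0           560  161               563
Hence 563.

563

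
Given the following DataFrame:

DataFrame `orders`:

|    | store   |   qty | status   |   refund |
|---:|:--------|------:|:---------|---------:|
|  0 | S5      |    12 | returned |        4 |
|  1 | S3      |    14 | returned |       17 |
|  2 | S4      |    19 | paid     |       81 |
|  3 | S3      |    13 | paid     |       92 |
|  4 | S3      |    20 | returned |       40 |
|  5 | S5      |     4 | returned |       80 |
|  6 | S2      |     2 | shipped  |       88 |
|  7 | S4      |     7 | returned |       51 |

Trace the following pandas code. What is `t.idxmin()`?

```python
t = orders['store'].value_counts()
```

S2

value_counts of store:
store
S3    3
S5    2
S4    2
S2    1
Name: count, dtype: int64
So idxmin() = S2.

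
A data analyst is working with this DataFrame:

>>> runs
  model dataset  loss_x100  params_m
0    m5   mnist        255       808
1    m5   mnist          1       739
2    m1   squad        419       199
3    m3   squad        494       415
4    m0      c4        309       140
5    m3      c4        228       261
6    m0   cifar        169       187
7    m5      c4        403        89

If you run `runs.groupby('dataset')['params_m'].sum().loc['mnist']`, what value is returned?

1547

group by dataset, sum of params_m:
dataset
c4        490
cifar     187
mnist    1547
squad     614
Name: params_m, dtype: int64
Hence 1547.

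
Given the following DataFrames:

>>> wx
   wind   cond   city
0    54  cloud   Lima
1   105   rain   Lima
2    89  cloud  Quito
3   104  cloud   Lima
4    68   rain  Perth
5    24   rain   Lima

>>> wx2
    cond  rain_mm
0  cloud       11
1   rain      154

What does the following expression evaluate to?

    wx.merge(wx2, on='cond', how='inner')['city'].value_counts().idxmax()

merge on 'cond' (how='inner') → 6 rows:
   wind   cond   city  rain_mm
0    54  cloud   Lima       11
1   105   rain   Lima      154
2    89  cloud  Quito       11
3   104  cloud   Lima       11
4    68   rain  Perth      154
5    24   rain   Lima      154
value_counts of city:
city
Lima     4
Quito    1
Perth    1
Name: count, dtype: int64
label with the largest value → Lima

Lima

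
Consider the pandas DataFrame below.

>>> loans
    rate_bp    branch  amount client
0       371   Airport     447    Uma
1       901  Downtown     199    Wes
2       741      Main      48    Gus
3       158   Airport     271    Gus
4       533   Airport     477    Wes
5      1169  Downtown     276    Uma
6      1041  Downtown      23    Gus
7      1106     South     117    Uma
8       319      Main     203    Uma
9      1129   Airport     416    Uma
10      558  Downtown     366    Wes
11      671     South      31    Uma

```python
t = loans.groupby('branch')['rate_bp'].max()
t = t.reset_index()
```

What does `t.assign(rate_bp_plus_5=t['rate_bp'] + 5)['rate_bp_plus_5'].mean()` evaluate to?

group by branch, max of rate_bp:
branch
Airport     1129
Downtown    1169
Main         741
South       1106
Name: rate_bp, dtype: int64
reset_index():
     branch  rate_bp
0   Airport     1129
1  Downtown     1169
2      Main      741
3     South     1106
add column rate_bp_plus_5 = t['rate_bp'] + 5:
     branch  rate_bp  rate_bp_plus_5
0   Airport     1129            1134
1  Downtown     1169            1174
2      Main      741             746
3     South     1106            1111
Reading off the mean of column 'rate_bp_plus_5', we get 1041.25.

1041.25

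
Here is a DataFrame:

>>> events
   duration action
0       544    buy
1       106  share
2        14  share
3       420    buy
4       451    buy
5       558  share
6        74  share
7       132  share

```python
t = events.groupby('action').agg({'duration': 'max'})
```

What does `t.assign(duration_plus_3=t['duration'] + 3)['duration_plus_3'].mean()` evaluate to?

554.0

group by action, max of duration:
        duration
action          
buy          544
share        558
add column duration_plus_3 = t['duration'] + 3:
        duration  duration_plus_3
action                           
buy          544              547
share        558              561
Reading off the mean of column 'duration_plus_3', we get 554.0.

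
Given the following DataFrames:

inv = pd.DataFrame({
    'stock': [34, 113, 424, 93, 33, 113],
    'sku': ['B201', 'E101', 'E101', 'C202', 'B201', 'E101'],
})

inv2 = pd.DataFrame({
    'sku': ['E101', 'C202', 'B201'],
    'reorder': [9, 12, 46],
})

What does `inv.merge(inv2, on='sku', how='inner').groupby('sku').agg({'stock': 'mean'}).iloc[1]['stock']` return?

merge on 'sku' (how='inner') → 6 rows:
   stock   sku  reorder
0     34  B201       46
1    113  E101        9
2    424  E101        9
3     93  C202       12
4     33  B201       46
5    113  E101        9
group by sku, mean of stock:
           stock
sku             
B201   33.500000
C202   93.000000
E101  216.666667

93.0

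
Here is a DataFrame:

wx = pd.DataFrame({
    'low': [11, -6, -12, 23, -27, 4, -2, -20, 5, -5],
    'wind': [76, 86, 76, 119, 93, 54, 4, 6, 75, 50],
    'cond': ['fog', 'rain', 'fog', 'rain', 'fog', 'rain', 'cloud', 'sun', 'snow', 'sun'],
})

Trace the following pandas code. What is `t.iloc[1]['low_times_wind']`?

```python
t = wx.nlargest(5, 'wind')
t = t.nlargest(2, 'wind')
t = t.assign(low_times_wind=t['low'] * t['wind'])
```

-2511

take 5 rows with largest wind:
   low  wind  cond
3   23   119  rain
4  -27    93   fog
1   -6    86  rain
0   11    76   fog
2  -12    76   fog
take 2 rows with largest wind:
   low  wind  cond
3   23   119  rain
4  -27    93   fog
add column low_times_wind = t['low'] * t['wind']:
   low  wind  cond  low_times_wind
3   23   119  rain            2737
4  -27    93   fog           -2511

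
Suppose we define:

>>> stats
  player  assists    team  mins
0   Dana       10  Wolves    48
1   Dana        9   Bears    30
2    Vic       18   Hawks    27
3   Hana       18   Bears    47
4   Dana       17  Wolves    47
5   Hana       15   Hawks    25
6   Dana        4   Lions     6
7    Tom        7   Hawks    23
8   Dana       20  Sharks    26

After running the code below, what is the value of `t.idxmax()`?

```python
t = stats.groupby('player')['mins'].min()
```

Vic

group by player, min of mins:
player
Dana     6
Hana    25
Tom     23
Vic     27
Name: mins, dtype: int64
Taking the label with the largest value gives Vic.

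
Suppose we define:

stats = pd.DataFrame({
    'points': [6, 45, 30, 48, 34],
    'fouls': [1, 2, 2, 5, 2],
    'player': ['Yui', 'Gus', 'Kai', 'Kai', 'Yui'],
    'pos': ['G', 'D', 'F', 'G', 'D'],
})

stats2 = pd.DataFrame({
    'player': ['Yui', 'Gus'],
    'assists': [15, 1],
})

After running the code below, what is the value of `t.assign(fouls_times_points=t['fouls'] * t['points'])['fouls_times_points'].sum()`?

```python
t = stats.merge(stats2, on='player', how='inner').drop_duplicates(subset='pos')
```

merge on 'player' (how='inner') → 3 rows:
   points  fouls player pos  assists
0       6      1    Yui   G       15
1      45      2    Gus   D        1
2      34      2    Yui   D       15
drop duplicate pos (keep=first):
   points  fouls player pos  assists
0       6      1    Yui   G       15
1      45      2    Gus   D        1
add column fouls_times_points = t['fouls'] * t['points']:
   points  fouls player pos  assists  fouls_times_points
0       6      1    Yui   G       15                   6
1      45      2    Gus   D        1                  90
sum of column 'fouls_times_points' → 96

96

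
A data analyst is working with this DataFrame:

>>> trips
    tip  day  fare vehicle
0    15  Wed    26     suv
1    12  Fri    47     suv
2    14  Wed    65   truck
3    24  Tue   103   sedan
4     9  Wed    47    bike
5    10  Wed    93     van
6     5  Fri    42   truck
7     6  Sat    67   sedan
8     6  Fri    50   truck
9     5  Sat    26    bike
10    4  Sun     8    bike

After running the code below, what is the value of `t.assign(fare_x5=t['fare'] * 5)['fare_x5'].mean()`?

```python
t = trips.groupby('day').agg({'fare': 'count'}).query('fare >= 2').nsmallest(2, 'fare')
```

group by day, count of fare:
     fare
day      
Fri     3
Sat     2
Sun     1
Tue     1
Wed     4
filter rows where fare >= 2:
     fare
day      
Fri     3
Sat     2
Wed     4
take 2 rows with smallest fare:
     fare
day      
Sat     2
Fri     3
add column fare_x5 = t['fare'] * 5:
     fare  fare_x5
day               
Sat     2       10
Fri     3       15
mean of column 'fare_x5' → 12.5

12.5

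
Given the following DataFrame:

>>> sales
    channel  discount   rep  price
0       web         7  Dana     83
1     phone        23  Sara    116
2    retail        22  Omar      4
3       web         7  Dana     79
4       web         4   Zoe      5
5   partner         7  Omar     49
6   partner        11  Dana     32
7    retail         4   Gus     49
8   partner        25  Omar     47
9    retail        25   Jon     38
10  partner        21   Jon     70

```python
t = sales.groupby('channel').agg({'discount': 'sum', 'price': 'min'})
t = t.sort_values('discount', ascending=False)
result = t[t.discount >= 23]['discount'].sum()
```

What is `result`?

group by channel: sum(discount), min(price):
         discount  price
channel                 
partner        64     32
phone          23    116
retail         51      4
web            18      5
sort by discount descending:
         discount  price
channel                 
partner        64     32
retail         51      4
phone          23    116
web            18      5
filter rows where discount >= 23:
         discount  price
channel                 
partner        64     32
retail         51      4
phone          23    116
Taking the sum of column 'discount' gives 138.

138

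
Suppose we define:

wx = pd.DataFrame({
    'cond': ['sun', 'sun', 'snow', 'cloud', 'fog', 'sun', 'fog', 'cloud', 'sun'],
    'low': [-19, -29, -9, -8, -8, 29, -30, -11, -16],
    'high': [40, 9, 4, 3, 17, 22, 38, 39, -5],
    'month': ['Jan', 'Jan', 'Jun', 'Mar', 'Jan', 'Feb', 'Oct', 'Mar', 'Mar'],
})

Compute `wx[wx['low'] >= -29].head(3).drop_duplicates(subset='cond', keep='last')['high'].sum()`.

filter rows where low >= -29:
    cond  low  high month
0    sun  -19    40   Jan
1    sun  -29     9   Jan
2   snow   -9     4   Jun
3  cloud   -8     3   Mar
4    fog   -8    17   Jan
5    sun   29    22   Feb
7  cloud  -11    39   Mar
8    sun  -16    -5   Mar
take first 3 rows:
   cond  low  high month
0   sun  -19    40   Jan
1   sun  -29     9   Jan
2  snow   -9     4   Jun
drop duplicate cond (keep=last):
   cond  low  high month
1   sun  -29     9   Jan
2  snow   -9     4   Jun

13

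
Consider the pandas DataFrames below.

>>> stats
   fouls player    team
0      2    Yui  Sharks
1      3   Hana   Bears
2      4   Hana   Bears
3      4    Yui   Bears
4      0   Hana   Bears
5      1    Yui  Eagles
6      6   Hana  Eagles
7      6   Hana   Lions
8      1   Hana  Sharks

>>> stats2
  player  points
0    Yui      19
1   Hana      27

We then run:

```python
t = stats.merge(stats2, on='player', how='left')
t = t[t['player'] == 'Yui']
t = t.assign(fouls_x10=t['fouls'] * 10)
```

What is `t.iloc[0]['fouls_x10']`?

merge on 'player' (how='left') → 9 rows:
   fouls player    team  points
0      2    Yui  Sharks      19
1      3   Hana   Bears      27
2      4   Hana   Bears      27
3      4    Yui   Bears      19
4      0   Hana   Bears      27
5      1    Yui  Eagles      19
6      6   Hana  Eagles      27
7      6   Hana   Lions      27
8      1   Hana  Sharks      27
filter rows where player == 'Yui':
   fouls player    team  points
0      2    Yui  Sharks      19
3      4    Yui   Bears      19
5      1    Yui  Eagles      19
add column fouls_x10 = t['fouls'] * 10:
   fouls player    team  points  fouls_x10
0      2    Yui  Sharks      19         20
3      4    Yui   Bears      19         40
5      1    Yui  Eagles      19         10

20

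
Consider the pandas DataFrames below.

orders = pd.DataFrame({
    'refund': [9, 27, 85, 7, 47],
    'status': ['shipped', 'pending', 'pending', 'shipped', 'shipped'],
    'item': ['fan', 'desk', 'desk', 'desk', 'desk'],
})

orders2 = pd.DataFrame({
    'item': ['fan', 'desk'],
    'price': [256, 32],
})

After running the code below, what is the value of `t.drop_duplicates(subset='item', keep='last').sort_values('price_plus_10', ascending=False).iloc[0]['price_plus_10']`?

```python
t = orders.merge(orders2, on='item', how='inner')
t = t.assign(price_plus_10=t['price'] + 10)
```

266

merge on 'item' (how='inner') → 5 rows:
   refund   status  item  price
0       9  shipped   fan    256
1      27  pending  desk     32
2      85  pending  desk     32
3       7  shipped  desk     32
4      47  shipped  desk     32
add column price_plus_10 = t['price'] + 10:
   refund   status  item  price  price_plus_10
0       9  shipped   fan    256            266
1      27  pending  desk     32             42
2      85  pending  desk     32             42
3       7  shipped  desk     32             42
4      47  shipped  desk     32             42
drop duplicate item (keep=last):
   refund   status  item  price  price_plus_10
0       9  shipped   fan    256            266
4      47  shipped  desk     32             42
sort by price_plus_10 descending:
   refund   status  item  price  price_plus_10
0       9  shipped   fan    256            266
4      47  shipped  desk     32             42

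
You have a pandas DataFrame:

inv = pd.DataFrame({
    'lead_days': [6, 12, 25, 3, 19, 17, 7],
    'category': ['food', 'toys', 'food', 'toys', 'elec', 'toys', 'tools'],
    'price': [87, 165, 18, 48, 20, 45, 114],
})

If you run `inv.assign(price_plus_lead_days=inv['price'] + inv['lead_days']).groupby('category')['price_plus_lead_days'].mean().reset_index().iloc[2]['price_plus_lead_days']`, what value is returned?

121.0

add column price_plus_lead_days = inv['price'] + inv['lead_days']:
   lead_days category  price  price_plus_lead_days
0          6     food     87                    93
1         12     toys    165                   177
2         25     food     18                    43
3          3     toys     48                    51
4         19     elec     20                    39
5         17     toys     45                    62
6          7    tools    114                   121
group by category, mean of price_plus_lead_days:
category
elec      39.000000
food      68.000000
tools    121.000000
toys      96.666667
Name: price_plus_lead_days, dtype: float64
reset_index():
  category  price_plus_lead_days
0     elec             39.000000
1     food             68.000000
2    tools            121.000000
3     toys             96.666667
Then the value at position 2, column 'price_plus_lead_days': 121.0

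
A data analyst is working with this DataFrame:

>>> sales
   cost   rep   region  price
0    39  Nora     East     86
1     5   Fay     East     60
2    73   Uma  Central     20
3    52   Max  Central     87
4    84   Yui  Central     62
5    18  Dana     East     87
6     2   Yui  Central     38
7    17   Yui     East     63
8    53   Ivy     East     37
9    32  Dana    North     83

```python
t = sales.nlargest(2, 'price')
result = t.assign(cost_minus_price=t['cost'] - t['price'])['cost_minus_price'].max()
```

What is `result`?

-35

take 2 rows with largest price:
   cost   rep   region  price
3    52   Max  Central     87
5    18  Dana     East     87
add column cost_minus_price = t['cost'] - t['price']:
   cost   rep   region  price  cost_minus_price
3    52   Max  Central     87               -35
5    18  Dana     East     87               -69
Then the max of column 'cost_minus_price': -35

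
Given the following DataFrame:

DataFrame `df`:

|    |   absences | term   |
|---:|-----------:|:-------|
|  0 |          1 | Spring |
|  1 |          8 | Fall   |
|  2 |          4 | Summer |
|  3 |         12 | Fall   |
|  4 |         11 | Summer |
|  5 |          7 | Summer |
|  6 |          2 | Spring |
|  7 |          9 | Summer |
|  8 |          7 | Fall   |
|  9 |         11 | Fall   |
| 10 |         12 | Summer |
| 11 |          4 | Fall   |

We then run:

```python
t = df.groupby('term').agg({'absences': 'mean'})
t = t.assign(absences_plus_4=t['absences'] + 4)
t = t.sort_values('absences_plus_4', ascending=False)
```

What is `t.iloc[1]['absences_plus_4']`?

12.4

group by term, mean of absences:
        absences
term            
Fall         8.4
Spring       1.5
Summer       8.6
add column absences_plus_4 = t['absences'] + 4:
        absences  absences_plus_4
term                             
Fall         8.4             12.4
Spring       1.5              5.5
Summer       8.6             12.6
sort by absences_plus_4 descending:
        absences  absences_plus_4
term                             
Summer       8.6             12.6
Fall         8.4             12.4
Spring       1.5              5.5
Finally, value at position 1, column 'absences_plus_4' = 12.4.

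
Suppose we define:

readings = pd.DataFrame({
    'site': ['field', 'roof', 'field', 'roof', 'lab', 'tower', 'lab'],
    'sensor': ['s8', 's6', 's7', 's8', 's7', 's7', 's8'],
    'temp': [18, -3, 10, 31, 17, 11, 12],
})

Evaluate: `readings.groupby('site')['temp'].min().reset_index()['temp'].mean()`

group by site, min of temp:
site
field    10
lab      12
roof     -3
tower    11
Name: temp, dtype: int64
reset_index():
    site  temp
0  field    10
1    lab    12
2   roof    -3
3  tower    11
So mean() = 7.5.

7.5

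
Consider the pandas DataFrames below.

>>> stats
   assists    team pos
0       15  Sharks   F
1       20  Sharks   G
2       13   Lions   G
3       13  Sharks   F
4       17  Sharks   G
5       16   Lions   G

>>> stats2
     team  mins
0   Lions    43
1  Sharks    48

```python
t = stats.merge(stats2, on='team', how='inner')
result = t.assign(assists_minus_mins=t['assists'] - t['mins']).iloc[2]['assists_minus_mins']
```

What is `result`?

-30

merge on 'team' (how='inner') → 6 rows:
   assists    team pos  mins
0       15  Sharks   F    48
1       20  Sharks   G    48
2       13   Lions   G    43
3       13  Sharks   F    48
4       17  Sharks   G    48
5       16   Lions   G    43
add column assists_minus_mins = t['assists'] - t['mins']:
   assists    team pos  mins  assists_minus_mins
0       15  Sharks   F    48                 -33
1       20  Sharks   G    48                 -28
2       13   Lions   G    43                 -30
3       13  Sharks   F    48                 -35
4       17  Sharks   G    48                 -31
5       16   Lions   G    43                 -27
Taking the value at position 2, column 'assists_minus_mins' gives -30.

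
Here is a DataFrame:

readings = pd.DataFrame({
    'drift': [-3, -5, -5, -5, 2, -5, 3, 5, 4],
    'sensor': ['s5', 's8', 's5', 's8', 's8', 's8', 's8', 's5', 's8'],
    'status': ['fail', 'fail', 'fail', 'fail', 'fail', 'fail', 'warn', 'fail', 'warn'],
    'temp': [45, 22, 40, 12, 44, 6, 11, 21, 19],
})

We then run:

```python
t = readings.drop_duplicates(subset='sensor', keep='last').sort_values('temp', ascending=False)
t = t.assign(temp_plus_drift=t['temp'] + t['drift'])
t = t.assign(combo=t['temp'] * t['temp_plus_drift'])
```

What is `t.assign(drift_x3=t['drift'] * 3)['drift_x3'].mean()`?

13.5

drop duplicate sensor (keep=last):
   drift sensor status  temp
7      5     s5   fail    21
8      4     s8   warn    19
sort by temp descending:
   drift sensor status  temp
7      5     s5   fail    21
8      4     s8   warn    19
add column temp_plus_drift = t['temp'] + t['drift']:
   drift sensor status  temp  temp_plus_drift
7      5     s5   fail    21               26
8      4     s8   warn    19               23
add column combo = t['temp'] * t['temp_plus_drift']:
   drift sensor status  temp  temp_plus_drift  combo
7      5     s5   fail    21               26    546
8      4     s8   warn    19               23    437
add column drift_x3 = t['drift'] * 3:
   drift sensor status  temp  temp_plus_drift  combo  drift_x3
7      5     s5   fail    21               26    546        15
8      4     s8   warn    19               23    437        12
Then the mean of column 'drift_x3': 13.5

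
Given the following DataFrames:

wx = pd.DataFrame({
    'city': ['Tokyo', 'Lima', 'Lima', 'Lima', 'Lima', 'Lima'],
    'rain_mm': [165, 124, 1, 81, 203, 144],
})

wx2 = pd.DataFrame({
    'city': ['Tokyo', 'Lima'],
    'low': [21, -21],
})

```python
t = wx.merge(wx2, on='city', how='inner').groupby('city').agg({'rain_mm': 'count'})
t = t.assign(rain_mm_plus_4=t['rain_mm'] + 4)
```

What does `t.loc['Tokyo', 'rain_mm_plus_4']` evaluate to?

5

merge on 'city' (how='inner') → 6 rows:
    city  rain_mm  low
0  Tokyo      165   21
1   Lima      124  -21
2   Lima        1  -21
3   Lima       81  -21
4   Lima      203  -21
5   Lima      144  -21
group by city, count of rain_mm:
       rain_mm
city          
Lima         5
Tokyo        1
add column rain_mm_plus_4 = t['rain_mm'] + 4:
       rain_mm  rain_mm_plus_4
city                          
Lima         5               9
Tokyo        1               5
Taking the value at row 'Tokyo', column 'rain_mm_plus_4' gives 5.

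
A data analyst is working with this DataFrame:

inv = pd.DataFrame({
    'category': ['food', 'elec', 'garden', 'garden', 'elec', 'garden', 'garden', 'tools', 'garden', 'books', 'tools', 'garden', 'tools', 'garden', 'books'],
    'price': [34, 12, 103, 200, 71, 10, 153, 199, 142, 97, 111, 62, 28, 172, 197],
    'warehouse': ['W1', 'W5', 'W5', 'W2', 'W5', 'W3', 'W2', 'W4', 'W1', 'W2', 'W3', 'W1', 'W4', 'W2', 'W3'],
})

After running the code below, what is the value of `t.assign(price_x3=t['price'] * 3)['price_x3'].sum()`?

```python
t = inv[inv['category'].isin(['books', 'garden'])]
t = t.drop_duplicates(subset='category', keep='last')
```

1107

filter rows where category in ['books', 'garden']:
   category  price warehouse
2    garden    103        W5
3    garden    200        W2
5    garden     10        W3
6    garden    153        W2
8    garden    142        W1
9     books     97        W2
11   garden     62        W1
13   garden    172        W2
14    books    197        W3
drop duplicate category (keep=last):
   category  price warehouse
13   garden    172        W2
14    books    197        W3
add column price_x3 = t['price'] * 3:
   category  price warehouse  price_x3
13   garden    172        W2       516
14    books    197        W3       591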